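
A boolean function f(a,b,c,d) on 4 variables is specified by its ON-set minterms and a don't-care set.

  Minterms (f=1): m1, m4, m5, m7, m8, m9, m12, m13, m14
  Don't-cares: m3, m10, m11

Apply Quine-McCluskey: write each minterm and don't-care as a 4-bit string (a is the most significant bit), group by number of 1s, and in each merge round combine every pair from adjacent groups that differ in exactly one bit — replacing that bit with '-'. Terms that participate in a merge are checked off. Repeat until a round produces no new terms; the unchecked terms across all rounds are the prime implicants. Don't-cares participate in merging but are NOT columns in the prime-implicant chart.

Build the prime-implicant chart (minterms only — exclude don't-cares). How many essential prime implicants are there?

[col 0] 0001*, 0011*, 0100*, 0101*, 0111*, 1000*, 1001*, 1010*, 1011*, 1100*, 1101*, 1110*
[col 1] -001*, -011*, -100*, -101*, 0-01*, 0-11*, 00-1*, 01-1*, 010-*, 1-00*, 1-01*, 1-10*, 10-0*, 10-1*, 100-*, 101-*, 11-0*, 110-*
[col 2] --01, -0-1, -10-, 0--1, 1--0, 1-0-, 10--
Prime implicants: --01, -0-1, -10-, 0--1, 1--0, 1-0-, 10--
PI chart (minterm → PIs covering it):
  1 | --01,-0-1,0--1
  4 | -10-  (sole → essential)
  5 | --01,-10-,0--1
  7 | 0--1  (sole → essential)
  8 | 1--0,1-0-,10--
  9 | --01,-0-1,1-0-,10--
  12 | -10-,1--0,1-0-
  13 | --01,-10-,1-0-
  14 | 1--0  (sole → essential)
Essential prime implicants: -10-, 0--1, 1--0

3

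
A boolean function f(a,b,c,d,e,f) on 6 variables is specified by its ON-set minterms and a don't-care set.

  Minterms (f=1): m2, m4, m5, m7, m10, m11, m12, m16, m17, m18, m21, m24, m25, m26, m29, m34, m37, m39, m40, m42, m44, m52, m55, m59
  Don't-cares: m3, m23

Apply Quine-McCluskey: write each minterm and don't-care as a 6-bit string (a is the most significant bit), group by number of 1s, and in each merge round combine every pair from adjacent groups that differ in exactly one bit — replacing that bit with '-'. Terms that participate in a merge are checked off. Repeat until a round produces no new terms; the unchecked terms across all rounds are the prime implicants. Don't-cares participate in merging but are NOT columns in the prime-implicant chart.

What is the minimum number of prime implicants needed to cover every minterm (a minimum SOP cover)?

10

[col 0] 000010*, 000011*, 000100*, 000101*, 000111*, 001010*, 001011*, 001100*, 010000*, 010001*, 010010*, 010101*, 010111*, 011000*, 011001*, 011010*, 011101*, 100010*, 100101*, 100111*, 101000*, 101010*, 101100*, 110100, 110111*, 111011
[col 1] -00010*, -00101*, -00111*, -01010*, -01100, -10111*, 0-0010*, 0-0101*, 0-0111*, 0-1010*, 00-010*, 00-011*, 00-100, 000-11, 00001-*, 0001-1*, 00010-, 00101-*, 01-000*, 01-001*, 01-010*, 01-101*, 010-01*, 0100-0*, 01000-*, 0101-1*, 011-01*, 0110-0*, 01100-*, 1-0111*, 10-010*, 1001-1*, 101-00, 1010-0
[col 2] --0111, -0-010, -001-1, 0--010, 0-01-1, 00-01-, 01--01, 01-0-0, 01-00-
Prime implicants: --0111, -0-010, -001-1, -01100, 0--010, 0-01-1, 00-01-, 00-100, 000-11, 00010-, 01--01, 01-0-0, 01-00-, 101-00, 1010-0, 110100, 111011
PI chart (minterm → PIs covering it):
  2 | -0-010,0--010,00-01-
  4 | 00-100,00010-
  5 | -001-1,0-01-1,00010-
  7 | --0111,-001-1,0-01-1,000-11
  10 | -0-010,0--010,00-01-
  11 | 00-01-  (sole → essential)
  12 | -01100,00-100
  16 | 01-0-0,01-00-
  17 | 01--01,01-00-
  18 | 0--010,01-0-0
  21 | 0-01-1,01--01
  24 | 01-0-0,01-00-
  25 | 01--01,01-00-
  26 | 0--010,01-0-0
  29 | 01--01  (sole → essential)
  34 | -0-010  (sole → essential)
  37 | -001-1  (sole → essential)
  39 | --0111,-001-1
  40 | 101-00,1010-0
  42 | -0-010,1010-0
  44 | -01100,101-00
  52 | 110100  (sole → essential)
  55 | --0111  (sole → essential)
  59 | 111011  (sole → essential)
Essential prime implicants: --0111, -0-010, -001-1, 00-01-, 01--01, 110100, 111011
Petrick residual → 00-100, 01-0-0, 101-00
Minimum SOP uses 10 PIs: c'def + b'd'ef' + b'c'df + a'b'd'e + a'b'de'f' + a'be'f + a'bd'f' + ab'ce'f' + abc'de'f' + abcd'ef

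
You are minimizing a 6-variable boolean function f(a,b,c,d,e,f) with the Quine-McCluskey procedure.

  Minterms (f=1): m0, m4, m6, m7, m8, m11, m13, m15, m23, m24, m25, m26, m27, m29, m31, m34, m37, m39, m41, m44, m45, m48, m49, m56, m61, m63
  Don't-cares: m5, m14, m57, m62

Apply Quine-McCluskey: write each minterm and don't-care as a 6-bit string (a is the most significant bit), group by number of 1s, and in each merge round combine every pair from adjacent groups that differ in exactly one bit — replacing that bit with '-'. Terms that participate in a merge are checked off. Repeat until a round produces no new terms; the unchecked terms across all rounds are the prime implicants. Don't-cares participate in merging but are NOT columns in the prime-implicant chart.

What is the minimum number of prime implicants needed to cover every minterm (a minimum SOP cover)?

12

[col 0] 000000*, 000100*, 000101*, 000110*, 000111*, 001000*, 001011*, 001101*, 001110*, 001111*, 010111*, 011000*, 011001*, 011010*, 011011*, 011101*, 011111*, 100010, 100101*, 100111*, 101001*, 101100*, 101101*, 110000*, 110001*, 111000*, 111001*, 111101*, 111110*, 111111*
[col 1] -00101*, -00111*, -01101*, -11000*, -11001*, -11101*, -11111*, 0-0111*, 0-1000, 0-1011*, 0-1101*, 0-1111*, 00-000, 00-101*, 00-110*, 00-111*, 000-00, 0001-0*, 0001-1*, 00010-*, 00011-*, 001-11*, 0011-1*, 00111-*, 01-111*, 011-01*, 011-11*, 0110-0*, 0110-1*, 01100-*, 01101-*, 0111-1*, 1-1001*, 1-1101*, 10-101*, 1001-1*, 101-01*, 10110-, 11-000*, 11-001*, 11000-*, 111-01*, 11100-*, 1111-1*, 11111-
[col 2] --1101, -0-101, -001-1, -11-01, -1100-, -111-1, 0--111, 0-1-11, 0-11-1, 00-1-1, 00-11-, 0001--, 011--1, 0110--, 1-1-01, 11-00-
Prime implicants: --1101, -0-101, -001-1, -11-01, -1100-, -111-1, 0--111, 0-1-11, 0-1000, 0-11-1, 00-000, 00-1-1, 00-11-, 000-00, 0001--, 011--1, 0110--, 1-1-01, 100010, 10110-, 11-00-, 11111-
PI chart (minterm → PIs covering it):
  0 | 00-000,000-00
  4 | 000-00,0001--
  6 | 00-11-,0001--
  7 | -001-1,0--111,00-1-1,00-11-,0001--
  8 | 0-1000,00-000
  11 | 0-1-11  (sole → essential)
  13 | --1101,-0-101,0-11-1,00-1-1
  15 | 0--111,0-1-11,0-11-1,00-1-1,00-11-
  23 | 0--111  (sole → essential)
  24 | -1100-,0-1000,0110--
  25 | -11-01,-1100-,011--1,0110--
  26 | 0110--  (sole → essential)
  27 | 0-1-11,011--1,0110--
  29 | --1101,-11-01,-111-1,0-11-1,011--1
  31 | -111-1,0--111,0-1-11,0-11-1,011--1
  34 | 100010  (sole → essential)
  37 | -0-101,-001-1
  39 | -001-1  (sole → essential)
  41 | 1-1-01  (sole → essential)
  44 | 10110-  (sole → essential)
  45 | --1101,-0-101,1-1-01,10110-
  48 | 11-00-  (sole → essential)
  49 | 11-00-  (sole → essential)
  56 | -1100-,11-00-
  61 | --1101,-11-01,-111-1,1-1-01
  63 | -111-1,11111-
Essential prime implicants: -001-1, 0--111, 0-1-11, 0110--, 1-1-01, 100010, 10110-, 11-00-
Petrick residual → --1101, -111-1, 00-000, 0001--
Minimum SOP uses 12 PIs: cde'f + b'c'df + bcdf + a'def + a'cef + a'b'd'e'f' + a'b'c'd + a'bcd' + ace'f + ab'c'd'ef' + ab'cde' + abd'e'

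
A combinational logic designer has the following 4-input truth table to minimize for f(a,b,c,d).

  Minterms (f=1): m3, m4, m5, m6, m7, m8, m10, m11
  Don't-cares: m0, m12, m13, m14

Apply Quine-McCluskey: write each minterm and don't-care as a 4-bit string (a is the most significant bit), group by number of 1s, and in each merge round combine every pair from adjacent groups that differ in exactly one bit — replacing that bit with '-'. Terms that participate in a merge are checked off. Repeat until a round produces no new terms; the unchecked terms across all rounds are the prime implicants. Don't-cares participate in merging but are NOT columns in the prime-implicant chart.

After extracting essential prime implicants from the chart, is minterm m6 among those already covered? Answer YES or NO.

[col 0] 0000*, 0011*, 0100*, 0101*, 0110*, 0111*, 1000*, 1010*, 1011*, 1100*, 1101*, 1110*
[col 1] -000*, -011, -100*, -101*, -110*, 0-00*, 0-11, 01-0*, 01-1*, 010-*, 011-*, 1-00*, 1-10*, 10-0*, 101-, 11-0*, 110-*
[col 2] --00, -1-0, -10-, 01--, 1--0
Prime implicants: --00, -011, -1-0, -10-, 0-11, 01--, 1--0, 101-
PI chart (minterm → PIs covering it):
  3 | -011,0-11
  4 | --00,-1-0,-10-,01--
  5 | -10-,01--
  6 | -1-0,01--
  7 | 0-11,01--
  8 | --00,1--0
  10 | 1--0,101-
  11 | -011,101-
(no essential prime implicants)

NO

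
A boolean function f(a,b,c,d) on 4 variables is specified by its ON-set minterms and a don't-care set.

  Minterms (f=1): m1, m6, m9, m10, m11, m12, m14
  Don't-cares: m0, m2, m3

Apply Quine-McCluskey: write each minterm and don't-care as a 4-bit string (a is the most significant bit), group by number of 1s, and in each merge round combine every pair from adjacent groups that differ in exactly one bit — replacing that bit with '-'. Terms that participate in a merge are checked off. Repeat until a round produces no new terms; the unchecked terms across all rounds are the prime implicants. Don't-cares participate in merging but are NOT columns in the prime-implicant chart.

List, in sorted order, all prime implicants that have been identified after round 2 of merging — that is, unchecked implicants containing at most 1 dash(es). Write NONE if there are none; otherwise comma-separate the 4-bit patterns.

11-0

size-2^0 implicants → 0000(✓)  0001(✓)  0010(✓)  0011(✓)  0110(✓)  1001(✓)  1010(✓)  1011(✓)  1100(✓)  1110(✓)
size-2^1 implicants → -001(✓)  -010(✓)  -011(✓)  -110(✓)  0-10(✓)  00-0(✓)  00-1(✓)  000-(✓)  001-(✓)  1-10(✓)  10-1(✓)  101-(✓)  11-0
size-2^2 implicants → --10  -0-1  -01-  00--
Unchecked terms (primes): --10, -0-1, -01-, 00--, 11-0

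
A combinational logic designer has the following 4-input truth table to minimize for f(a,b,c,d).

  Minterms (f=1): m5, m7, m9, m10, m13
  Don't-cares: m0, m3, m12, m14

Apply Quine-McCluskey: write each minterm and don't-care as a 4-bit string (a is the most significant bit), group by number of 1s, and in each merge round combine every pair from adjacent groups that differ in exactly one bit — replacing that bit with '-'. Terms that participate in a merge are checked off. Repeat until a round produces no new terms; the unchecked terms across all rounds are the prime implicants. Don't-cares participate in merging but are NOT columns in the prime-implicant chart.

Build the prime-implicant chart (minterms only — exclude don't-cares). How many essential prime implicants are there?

[col 0] 0000, 0011*, 0101*, 0111*, 1001*, 1010*, 1100*, 1101*, 1110*
[col 1] -101, 0-11, 01-1, 1-01, 1-10, 11-0, 110-
Prime implicants: -101, 0-11, 0000, 01-1, 1-01, 1-10, 11-0, 110-
PI chart (minterm → PIs covering it):
  5 | -101,01-1
  7 | 0-11,01-1
  9 | 1-01  (sole → essential)
  10 | 1-10  (sole → essential)
  13 | -101,1-01,110-
Essential prime implicants: 1-01, 1-10

2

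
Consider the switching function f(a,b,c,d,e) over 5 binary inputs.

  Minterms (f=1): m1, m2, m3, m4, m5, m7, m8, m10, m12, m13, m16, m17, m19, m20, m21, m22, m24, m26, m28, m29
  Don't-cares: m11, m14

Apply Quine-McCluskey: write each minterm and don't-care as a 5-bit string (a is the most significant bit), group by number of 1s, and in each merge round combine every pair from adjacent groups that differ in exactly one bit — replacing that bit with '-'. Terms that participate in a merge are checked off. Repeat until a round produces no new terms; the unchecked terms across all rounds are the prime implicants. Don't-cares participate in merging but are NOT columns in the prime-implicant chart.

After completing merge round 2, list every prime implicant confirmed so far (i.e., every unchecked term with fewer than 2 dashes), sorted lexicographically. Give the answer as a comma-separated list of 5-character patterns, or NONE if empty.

[col 0] 00001*, 00010*, 00011*, 00100*, 00101*, 00111*, 01000*, 01010*, 01011*, 01100*, 01101*, 01110*, 10000*, 10001*, 10011*, 10100*, 10101*, 10110*, 11000*, 11010*, 11100*, 11101*
[col 1] -0001*, -0011*, -0100*, -0101*, -1000*, -1010*, -1100*, -1101*, 0-010*, 0-011*, 0-100*, 0-101*, 00-01*, 00-11*, 000-1*, 0001-*, 001-1*, 0010-*, 01-00*, 01-10*, 010-0*, 0101-*, 011-0*, 0110-*, 1-000*, 1-100*, 1-101*, 10-00*, 10-01*, 100-1*, 1000-*, 101-0, 1010-*, 11-00*, 110-0*, 1110-*
[col 2] --100*, --101*, -0-01, -00-1, -010-*, -1-00, -10-0, -110-*, 0-01-, 0-10-*, 00--1, 01--0, 1--00, 1-10-*, 10-0-
[col 3] --10-
Prime implicants: --10-, -0-01, -00-1, -1-00, -10-0, 0-01-, 00--1, 01--0, 1--00, 10-0-, 101-0

101-0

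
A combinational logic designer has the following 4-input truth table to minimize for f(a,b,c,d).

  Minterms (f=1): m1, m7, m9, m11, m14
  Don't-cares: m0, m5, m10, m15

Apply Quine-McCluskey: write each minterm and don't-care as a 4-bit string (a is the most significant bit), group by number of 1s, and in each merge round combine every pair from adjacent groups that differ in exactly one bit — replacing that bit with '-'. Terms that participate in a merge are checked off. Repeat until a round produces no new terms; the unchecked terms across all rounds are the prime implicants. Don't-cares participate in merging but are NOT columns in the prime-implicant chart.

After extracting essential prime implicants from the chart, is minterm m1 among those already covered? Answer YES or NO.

NO

size-2^0 implicants → 0000(✓)  0001(✓)  0101(✓)  0111(✓)  1001(✓)  1010(✓)  1011(✓)  1110(✓)  1111(✓)
size-2^1 implicants → -001  -111  0-01  000-  01-1  1-10(✓)  1-11(✓)  10-1  101-(✓)  111-(✓)
size-2^2 implicants → 1-1-
Unchecked terms (primes): -001, -111, 0-01, 000-, 01-1, 1-1-, 10-1
Minterm coverage:
  m1 ⊆ -001,0-01,000-
  m7 ⊆ -111,01-1
  m9 ⊆ -001,10-1
  m11 ⊆ 1-1-,10-1
  m14 ⊆ 1-1- [E]
E = {1-1-}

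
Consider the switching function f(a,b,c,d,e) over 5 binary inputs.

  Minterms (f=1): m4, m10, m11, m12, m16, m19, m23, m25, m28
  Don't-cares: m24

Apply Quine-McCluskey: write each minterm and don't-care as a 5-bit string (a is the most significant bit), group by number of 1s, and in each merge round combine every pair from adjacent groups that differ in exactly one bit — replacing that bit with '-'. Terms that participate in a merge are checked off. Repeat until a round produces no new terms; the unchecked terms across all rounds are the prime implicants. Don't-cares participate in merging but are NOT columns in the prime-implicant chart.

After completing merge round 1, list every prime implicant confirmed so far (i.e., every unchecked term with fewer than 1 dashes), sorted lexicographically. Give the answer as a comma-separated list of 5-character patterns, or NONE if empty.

NONE

[col 0] 00100*, 01010*, 01011*, 01100*, 10000*, 10011*, 10111*, 11000*, 11001*, 11100*
[col 1] -1100, 0-100, 0101-, 1-000, 10-11, 11-00, 1100-
Prime implicants: -1100, 0-100, 0101-, 1-000, 10-11, 11-00, 1100-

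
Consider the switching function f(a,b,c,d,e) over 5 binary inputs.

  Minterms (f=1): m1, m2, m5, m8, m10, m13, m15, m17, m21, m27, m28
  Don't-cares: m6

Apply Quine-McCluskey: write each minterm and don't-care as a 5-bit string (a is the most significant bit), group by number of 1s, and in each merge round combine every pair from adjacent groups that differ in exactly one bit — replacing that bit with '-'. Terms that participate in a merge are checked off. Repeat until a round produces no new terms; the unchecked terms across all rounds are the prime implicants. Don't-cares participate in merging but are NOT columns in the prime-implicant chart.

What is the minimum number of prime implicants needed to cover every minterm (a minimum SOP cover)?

6

size-2^0 implicants → 00001(✓)  00010(✓)  00101(✓)  00110(✓)  01000(✓)  01010(✓)  01101(✓)  01111(✓)  10001(✓)  10101(✓)  11011  11100
size-2^1 implicants → -0001(✓)  -0101(✓)  0-010  0-101  00-01(✓)  00-10  010-0  011-1  10-01(✓)
size-2^2 implicants → -0-01
Unchecked terms (primes): -0-01, 0-010, 0-101, 00-10, 010-0, 011-1, 11011, 11100
Minterm coverage:
  m1 ⊆ -0-01 [E]
  m2 ⊆ 0-010,00-10
  m5 ⊆ -0-01,0-101
  m8 ⊆ 010-0 [E]
  m10 ⊆ 0-010,010-0
  m13 ⊆ 0-101,011-1
  m15 ⊆ 011-1 [E]
  m17 ⊆ -0-01 [E]
  m21 ⊆ -0-01 [E]
  m27 ⊆ 11011 [E]
  m28 ⊆ 11100 [E]
E = {-0-01, 010-0, 011-1, 11011, 11100}
Petrick residual → 0-010
Cover = b'd'e + a'c'de' + a'bc'e' + a'bce + abc'de + abcd'e'  |cover|=6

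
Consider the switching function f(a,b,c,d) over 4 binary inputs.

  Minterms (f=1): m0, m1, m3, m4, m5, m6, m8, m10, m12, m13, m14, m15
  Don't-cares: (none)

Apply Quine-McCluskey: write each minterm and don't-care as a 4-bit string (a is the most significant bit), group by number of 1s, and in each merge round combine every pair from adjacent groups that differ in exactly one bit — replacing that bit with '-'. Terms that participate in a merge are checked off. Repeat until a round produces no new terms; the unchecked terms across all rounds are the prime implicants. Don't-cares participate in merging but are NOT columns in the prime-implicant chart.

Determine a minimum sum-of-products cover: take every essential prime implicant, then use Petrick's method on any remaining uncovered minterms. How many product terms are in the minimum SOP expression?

Round 0: 0000✓ 0001✓ 0011✓ 0100✓ 0101✓ 0110✓ 1000✓ 1010✓ 1100✓ 1101✓ 1110✓ 1111✓
Round 1: -000✓ -100✓ -101✓ -110✓ 0-00✓ 0-01✓ 00-1 000-✓ 01-0✓ 010-✓ 1-00✓ 1-10✓ 10-0✓ 11-0✓ 11-1✓ 110-✓ 111-✓
Round 2: --00 -1-0 -10- 0-0- 1--0 11--
PIs = {--00, -1-0, -10-, 0-0-, 00-1, 1--0, 11--}
Coverage chart:
  m0: --00,0-0-
  m1: 0-0-,00-1
  m3: 00-1 ←essential
  m4: --00,-1-0,-10-,0-0-
  m5: -10-,0-0-
  m6: -1-0 ←essential
  m8: --00,1--0
  m10: 1--0 ←essential
  m12: --00,-1-0,-10-,1--0,11--
  m13: -10-,11--
  m14: -1-0,1--0,11--
  m15: 11-- ←essential
Essential: -1-0, 00-1, 1--0, 11--
Petrick residual → 0-0-
Min cover (5 terms): bd' + a'c' + a'b'd + ad' + ab

5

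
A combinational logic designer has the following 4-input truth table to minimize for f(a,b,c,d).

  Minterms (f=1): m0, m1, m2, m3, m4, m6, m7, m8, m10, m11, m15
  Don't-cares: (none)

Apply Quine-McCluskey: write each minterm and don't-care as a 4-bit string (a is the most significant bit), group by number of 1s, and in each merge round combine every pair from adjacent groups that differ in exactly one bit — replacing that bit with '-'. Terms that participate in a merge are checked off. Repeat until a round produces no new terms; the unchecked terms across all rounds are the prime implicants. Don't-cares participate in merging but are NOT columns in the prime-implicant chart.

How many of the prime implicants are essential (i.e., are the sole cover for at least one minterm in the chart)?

Round 0: 0000✓ 0001✓ 0010✓ 0011✓ 0100✓ 0110✓ 0111✓ 1000✓ 1010✓ 1011✓ 1111✓
Round 1: -000✓ -010✓ -011✓ -111✓ 0-00✓ 0-10✓ 0-11✓ 00-0✓ 00-1✓ 000-✓ 001-✓ 01-0✓ 011-✓ 1-11✓ 10-0✓ 101-✓
Round 2: --11 -0-0 -01- 0--0 0-1- 00--
PIs = {--11, -0-0, -01-, 0--0, 0-1-, 00--}
Coverage chart:
  m0: -0-0,0--0,00--
  m1: 00-- ←essential
  m2: -0-0,-01-,0--0,0-1-,00--
  m3: --11,-01-,0-1-,00--
  m4: 0--0 ←essential
  m6: 0--0,0-1-
  m7: --11,0-1-
  m8: -0-0 ←essential
  m10: -0-0,-01-
  m11: --11,-01-
  m15: --11 ←essential
Essential: --11, -0-0, 0--0, 00--

4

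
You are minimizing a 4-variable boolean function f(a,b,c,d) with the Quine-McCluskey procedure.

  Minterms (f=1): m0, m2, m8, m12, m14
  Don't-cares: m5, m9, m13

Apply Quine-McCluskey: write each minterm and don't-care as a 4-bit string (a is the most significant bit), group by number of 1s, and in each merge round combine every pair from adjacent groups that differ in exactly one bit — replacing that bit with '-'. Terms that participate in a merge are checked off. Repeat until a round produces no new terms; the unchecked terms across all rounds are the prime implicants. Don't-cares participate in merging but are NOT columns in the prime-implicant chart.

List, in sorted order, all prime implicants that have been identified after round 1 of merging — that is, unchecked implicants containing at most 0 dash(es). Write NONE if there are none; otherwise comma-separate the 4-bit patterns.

NONE

[col 0] 0000*, 0010*, 0101*, 1000*, 1001*, 1100*, 1101*, 1110*
[col 1] -000, -101, 00-0, 1-00*, 1-01*, 100-*, 11-0, 110-*
[col 2] 1-0-
Prime implicants: -000, -101, 00-0, 1-0-, 11-0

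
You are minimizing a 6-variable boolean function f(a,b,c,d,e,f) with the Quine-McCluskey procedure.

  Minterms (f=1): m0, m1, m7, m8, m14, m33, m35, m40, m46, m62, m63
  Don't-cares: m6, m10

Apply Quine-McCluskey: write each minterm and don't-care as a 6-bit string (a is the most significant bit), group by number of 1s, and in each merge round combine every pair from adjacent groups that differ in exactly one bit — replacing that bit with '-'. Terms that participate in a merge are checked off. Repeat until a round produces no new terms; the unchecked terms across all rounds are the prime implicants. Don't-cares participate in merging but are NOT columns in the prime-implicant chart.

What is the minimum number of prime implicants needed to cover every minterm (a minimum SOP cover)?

size-2^0 implicants → 000000(✓)  000001(✓)  000110(✓)  000111(✓)  001000(✓)  001010(✓)  001110(✓)  100001(✓)  100011(✓)  101000(✓)  101110(✓)  111110(✓)  111111(✓)
size-2^1 implicants → -00001  -01000  -01110  00-000  00-110  00000-  00011-  001-10  0010-0  1-1110  1000-1  11111-
Unchecked terms (primes): -00001, -01000, -01110, 00-000, 00-110, 00000-, 00011-, 001-10, 0010-0, 1-1110, 1000-1, 11111-
Minterm coverage:
  m0 ⊆ 00-000,00000-
  m1 ⊆ -00001,00000-
  m7 ⊆ 00011- [E]
  m8 ⊆ -01000,00-000,0010-0
  m14 ⊆ -01110,00-110,001-10
  m33 ⊆ -00001,1000-1
  m35 ⊆ 1000-1 [E]
  m40 ⊆ -01000 [E]
  m46 ⊆ -01110,1-1110
  m62 ⊆ 1-1110,11111-
  m63 ⊆ 11111- [E]
E = {-01000, 00011-, 1000-1, 11111-}
Petrick residual → -01110, 00000-
Cover = b'cd'e'f' + b'cdef' + a'b'c'd'e' + a'b'c'de + ab'c'd'f + abcde  |cover|=6

6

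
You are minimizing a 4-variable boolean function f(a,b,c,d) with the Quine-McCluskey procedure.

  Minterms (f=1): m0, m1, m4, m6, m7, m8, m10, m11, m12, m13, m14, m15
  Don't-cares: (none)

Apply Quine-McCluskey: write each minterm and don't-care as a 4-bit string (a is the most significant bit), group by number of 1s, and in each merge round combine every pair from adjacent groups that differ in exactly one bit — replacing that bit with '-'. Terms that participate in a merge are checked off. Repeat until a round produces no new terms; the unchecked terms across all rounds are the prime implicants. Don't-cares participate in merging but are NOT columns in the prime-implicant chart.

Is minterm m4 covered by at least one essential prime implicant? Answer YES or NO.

size-2^0 implicants → 0000(✓)  0001(✓)  0100(✓)  0110(✓)  0111(✓)  1000(✓)  1010(✓)  1011(✓)  1100(✓)  1101(✓)  1110(✓)  1111(✓)
size-2^1 implicants → -000(✓)  -100(✓)  -110(✓)  -111(✓)  0-00(✓)  000-  01-0(✓)  011-(✓)  1-00(✓)  1-10(✓)  1-11(✓)  10-0(✓)  101-(✓)  11-0(✓)  11-1(✓)  110-(✓)  111-(✓)
size-2^2 implicants → --00  -1-0  -11-  1--0  1-1-  11--
Unchecked terms (primes): --00, -1-0, -11-, 000-, 1--0, 1-1-, 11--
Minterm coverage:
  m0 ⊆ --00,000-
  m1 ⊆ 000- [E]
  m4 ⊆ --00,-1-0
  m6 ⊆ -1-0,-11-
  m7 ⊆ -11- [E]
  m8 ⊆ --00,1--0
  m10 ⊆ 1--0,1-1-
  m11 ⊆ 1-1- [E]
  m12 ⊆ --00,-1-0,1--0,11--
  m13 ⊆ 11-- [E]
  m14 ⊆ -1-0,-11-,1--0,1-1-,11--
  m15 ⊆ -11-,1-1-,11--
E = {-11-, 000-, 1-1-, 11--}

NO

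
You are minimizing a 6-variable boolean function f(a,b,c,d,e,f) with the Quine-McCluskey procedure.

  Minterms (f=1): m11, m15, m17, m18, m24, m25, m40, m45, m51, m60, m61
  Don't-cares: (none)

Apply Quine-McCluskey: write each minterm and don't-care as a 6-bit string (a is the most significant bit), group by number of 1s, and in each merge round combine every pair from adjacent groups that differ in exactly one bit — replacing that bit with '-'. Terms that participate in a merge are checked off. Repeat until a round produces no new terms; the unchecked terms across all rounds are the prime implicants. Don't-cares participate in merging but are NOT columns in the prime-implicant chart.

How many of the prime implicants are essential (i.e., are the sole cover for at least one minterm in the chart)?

8

Round 0: 001011✓ 001111✓ 010001✓ 010010 011000✓ 011001✓ 101000 101101✓ 110011 111100✓ 111101✓
Round 1: 001-11 01-001 01100- 1-1101 11110-
PIs = {001-11, 01-001, 010010, 01100-, 1-1101, 101000, 110011, 11110-}
Coverage chart:
  m11: 001-11 ←essential
  m15: 001-11 ←essential
  m17: 01-001 ←essential
  m18: 010010 ←essential
  m24: 01100- ←essential
  m25: 01-001,01100-
  m40: 101000 ←essential
  m45: 1-1101 ←essential
  m51: 110011 ←essential
  m60: 11110- ←essential
  m61: 1-1101,11110-
Essential: 001-11, 01-001, 010010, 01100-, 1-1101, 101000, 110011, 11110-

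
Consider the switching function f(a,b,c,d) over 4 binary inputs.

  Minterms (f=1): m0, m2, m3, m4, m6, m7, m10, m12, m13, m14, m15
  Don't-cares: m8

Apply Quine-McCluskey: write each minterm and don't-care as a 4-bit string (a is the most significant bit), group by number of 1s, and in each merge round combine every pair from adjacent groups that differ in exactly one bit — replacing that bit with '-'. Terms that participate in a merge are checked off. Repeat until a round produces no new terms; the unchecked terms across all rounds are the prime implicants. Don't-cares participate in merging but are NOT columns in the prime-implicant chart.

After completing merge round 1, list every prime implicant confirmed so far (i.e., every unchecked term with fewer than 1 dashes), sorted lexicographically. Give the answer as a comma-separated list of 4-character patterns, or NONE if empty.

NONE

size-2^0 implicants → 0000(✓)  0010(✓)  0011(✓)  0100(✓)  0110(✓)  0111(✓)  1000(✓)  1010(✓)  1100(✓)  1101(✓)  1110(✓)  1111(✓)
size-2^1 implicants → -000(✓)  -010(✓)  -100(✓)  -110(✓)  -111(✓)  0-00(✓)  0-10(✓)  0-11(✓)  00-0(✓)  001-(✓)  01-0(✓)  011-(✓)  1-00(✓)  1-10(✓)  10-0(✓)  11-0(✓)  11-1(✓)  110-(✓)  111-(✓)
size-2^2 implicants → --00(✓)  --10(✓)  -0-0(✓)  -1-0(✓)  -11-  0--0(✓)  0-1-  1--0(✓)  11--
size-2^3 implicants → ---0
Unchecked terms (primes): ---0, -11-, 0-1-, 11--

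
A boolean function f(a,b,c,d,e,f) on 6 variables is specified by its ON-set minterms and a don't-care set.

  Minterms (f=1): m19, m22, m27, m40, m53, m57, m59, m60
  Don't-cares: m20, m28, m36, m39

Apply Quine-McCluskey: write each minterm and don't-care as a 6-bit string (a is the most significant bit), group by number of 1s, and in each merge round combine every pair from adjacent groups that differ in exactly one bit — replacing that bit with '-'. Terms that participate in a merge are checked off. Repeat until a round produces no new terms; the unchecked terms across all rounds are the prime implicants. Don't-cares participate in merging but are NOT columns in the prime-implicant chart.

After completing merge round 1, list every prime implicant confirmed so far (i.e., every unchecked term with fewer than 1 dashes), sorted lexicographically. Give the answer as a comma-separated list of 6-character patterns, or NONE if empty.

100100, 100111, 101000, 110101

Round 0: 010011✓ 010100✓ 010110✓ 011011✓ 011100✓ 100100 100111 101000 110101 111001✓ 111011✓ 111100✓
Round 1: -11011 -11100 01-011 01-100 0101-0 1110-1
PIs = {-11011, -11100, 01-011, 01-100, 0101-0, 100100, 100111, 101000, 110101, 1110-1}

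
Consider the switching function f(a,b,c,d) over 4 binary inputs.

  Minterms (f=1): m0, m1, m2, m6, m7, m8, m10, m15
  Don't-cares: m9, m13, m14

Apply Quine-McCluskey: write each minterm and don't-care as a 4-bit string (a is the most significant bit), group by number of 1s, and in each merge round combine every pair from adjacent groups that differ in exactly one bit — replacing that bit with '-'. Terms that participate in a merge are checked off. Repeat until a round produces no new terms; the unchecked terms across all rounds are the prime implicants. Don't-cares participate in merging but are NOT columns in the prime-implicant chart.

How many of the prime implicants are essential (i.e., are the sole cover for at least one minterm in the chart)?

2

Round 0: 0000✓ 0001✓ 0010✓ 0110✓ 0111✓ 1000✓ 1001✓ 1010✓ 1101✓ 1110✓ 1111✓
Round 1: -000✓ -001✓ -010✓ -110✓ -111✓ 0-10✓ 00-0✓ 000-✓ 011-✓ 1-01 1-10✓ 10-0✓ 100-✓ 11-1 111-✓
Round 2: --10 -0-0 -00- -11-
PIs = {--10, -0-0, -00-, -11-, 1-01, 11-1}
Coverage chart:
  m0: -0-0,-00-
  m1: -00- ←essential
  m2: --10,-0-0
  m6: --10,-11-
  m7: -11- ←essential
  m8: -0-0,-00-
  m10: --10,-0-0
  m15: -11-,11-1
Essential: -00-, -11-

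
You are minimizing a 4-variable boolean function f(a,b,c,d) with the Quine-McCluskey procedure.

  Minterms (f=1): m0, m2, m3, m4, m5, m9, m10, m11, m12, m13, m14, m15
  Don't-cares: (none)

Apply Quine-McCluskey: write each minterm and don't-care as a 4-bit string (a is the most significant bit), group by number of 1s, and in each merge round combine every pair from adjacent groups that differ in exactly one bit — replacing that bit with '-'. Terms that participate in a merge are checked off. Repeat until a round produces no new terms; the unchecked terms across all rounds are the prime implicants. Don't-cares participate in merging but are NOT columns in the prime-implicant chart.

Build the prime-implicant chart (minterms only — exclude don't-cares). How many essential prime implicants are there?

size-2^0 implicants → 0000(✓)  0010(✓)  0011(✓)  0100(✓)  0101(✓)  1001(✓)  1010(✓)  1011(✓)  1100(✓)  1101(✓)  1110(✓)  1111(✓)
size-2^1 implicants → -010(✓)  -011(✓)  -100(✓)  -101(✓)  0-00  00-0  001-(✓)  010-(✓)  1-01(✓)  1-10(✓)  1-11(✓)  10-1(✓)  101-(✓)  11-0(✓)  11-1(✓)  110-(✓)  111-(✓)
size-2^2 implicants → -01-  -10-  1--1  1-1-  11--
Unchecked terms (primes): -01-, -10-, 0-00, 00-0, 1--1, 1-1-, 11--
Minterm coverage:
  m0 ⊆ 0-00,00-0
  m2 ⊆ -01-,00-0
  m3 ⊆ -01- [E]
  m4 ⊆ -10-,0-00
  m5 ⊆ -10- [E]
  m9 ⊆ 1--1 [E]
  m10 ⊆ -01-,1-1-
  m11 ⊆ -01-,1--1,1-1-
  m12 ⊆ -10-,11--
  m13 ⊆ -10-,1--1,11--
  m14 ⊆ 1-1-,11--
  m15 ⊆ 1--1,1-1-,11--
E = {-01-, -10-, 1--1}

3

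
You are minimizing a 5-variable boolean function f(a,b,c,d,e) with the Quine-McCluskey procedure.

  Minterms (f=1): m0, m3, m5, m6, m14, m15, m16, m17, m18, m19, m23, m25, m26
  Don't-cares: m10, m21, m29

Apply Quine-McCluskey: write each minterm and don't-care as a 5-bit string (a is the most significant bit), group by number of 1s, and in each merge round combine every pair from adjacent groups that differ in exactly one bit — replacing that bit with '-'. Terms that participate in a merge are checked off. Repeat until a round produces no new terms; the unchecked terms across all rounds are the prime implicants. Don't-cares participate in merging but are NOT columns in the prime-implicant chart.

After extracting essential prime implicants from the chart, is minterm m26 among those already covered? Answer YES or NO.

NO

[col 0] 00000*, 00011*, 00101*, 00110*, 01010*, 01110*, 01111*, 10000*, 10001*, 10010*, 10011*, 10101*, 10111*, 11001*, 11010*, 11101*
[col 1] -0000, -0011, -0101, -1010, 0-110, 01-10, 0111-, 1-001*, 1-010, 1-101*, 10-01*, 10-11*, 100-0*, 100-1*, 1000-*, 1001-*, 101-1*, 11-01*
[col 2] 1--01, 10--1, 100--
Prime implicants: -0000, -0011, -0101, -1010, 0-110, 01-10, 0111-, 1--01, 1-010, 10--1, 100--
PI chart (minterm → PIs covering it):
  0 | -0000  (sole → essential)
  3 | -0011  (sole → essential)
  5 | -0101  (sole → essential)
  6 | 0-110  (sole → essential)
  14 | 0-110,01-10,0111-
  15 | 0111-  (sole → essential)
  16 | -0000,100--
  17 | 1--01,10--1,100--
  18 | 1-010,100--
  19 | -0011,10--1,100--
  23 | 10--1  (sole → essential)
  25 | 1--01  (sole → essential)
  26 | -1010,1-010
Essential prime implicants: -0000, -0011, -0101, 0-110, 0111-, 1--01, 10--1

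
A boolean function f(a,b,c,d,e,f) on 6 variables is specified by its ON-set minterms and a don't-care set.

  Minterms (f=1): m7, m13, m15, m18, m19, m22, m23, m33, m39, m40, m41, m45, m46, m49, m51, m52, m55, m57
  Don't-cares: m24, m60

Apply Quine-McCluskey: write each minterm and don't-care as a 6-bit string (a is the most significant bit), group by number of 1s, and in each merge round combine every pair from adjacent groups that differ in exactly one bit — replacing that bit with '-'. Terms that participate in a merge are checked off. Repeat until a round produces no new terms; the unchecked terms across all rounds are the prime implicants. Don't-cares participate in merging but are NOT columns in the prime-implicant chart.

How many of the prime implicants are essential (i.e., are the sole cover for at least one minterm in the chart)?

6

[col 0] 000111*, 001101*, 001111*, 010010*, 010011*, 010110*, 010111*, 011000, 100001*, 100111*, 101000*, 101001*, 101101*, 101110, 110001*, 110011*, 110100*, 110111*, 111001*, 111100*
[col 1] -00111*, -01101, -10011*, -10111*, 0-0111*, 00-111, 0011-1, 010-10*, 010-11*, 01001-*, 01011-*, 1-0001*, 1-0111*, 1-1001*, 10-001*, 101-01, 10100-, 11-001*, 11-100, 110-11*, 1100-1
[col 2] --0111, -10-11, 010-1-, 1--001
Prime implicants: --0111, -01101, -10-11, 00-111, 0011-1, 010-1-, 011000, 1--001, 101-01, 10100-, 101110, 11-100, 1100-1
PI chart (minterm → PIs covering it):
  7 | --0111,00-111
  13 | -01101,0011-1
  15 | 00-111,0011-1
  18 | 010-1-  (sole → essential)
  19 | -10-11,010-1-
  22 | 010-1-  (sole → essential)
  23 | --0111,-10-11,010-1-
  33 | 1--001  (sole → essential)
  39 | --0111  (sole → essential)
  40 | 10100-  (sole → essential)
  41 | 1--001,101-01,10100-
  45 | -01101,101-01
  46 | 101110  (sole → essential)
  49 | 1--001,1100-1
  51 | -10-11,1100-1
  52 | 11-100  (sole → essential)
  55 | --0111,-10-11
  57 | 1--001  (sole → essential)
Essential prime implicants: --0111, 010-1-, 1--001, 10100-, 101110, 11-100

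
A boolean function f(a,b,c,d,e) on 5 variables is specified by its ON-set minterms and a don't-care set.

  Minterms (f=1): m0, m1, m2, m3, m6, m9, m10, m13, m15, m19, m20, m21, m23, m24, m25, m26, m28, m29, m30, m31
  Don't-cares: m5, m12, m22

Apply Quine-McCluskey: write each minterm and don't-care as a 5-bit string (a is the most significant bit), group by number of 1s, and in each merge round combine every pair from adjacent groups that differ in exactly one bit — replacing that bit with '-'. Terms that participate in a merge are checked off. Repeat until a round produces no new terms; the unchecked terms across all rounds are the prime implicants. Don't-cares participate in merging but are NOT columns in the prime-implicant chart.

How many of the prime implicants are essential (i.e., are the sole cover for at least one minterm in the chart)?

size-2^0 implicants → 00000(✓)  00001(✓)  00010(✓)  00011(✓)  00101(✓)  00110(✓)  01001(✓)  01010(✓)  01100(✓)  01101(✓)  01111(✓)  10011(✓)  10100(✓)  10101(✓)  10110(✓)  10111(✓)  11000(✓)  11001(✓)  11010(✓)  11100(✓)  11101(✓)  11110(✓)  11111(✓)
size-2^1 implicants → -0011  -0101(✓)  -0110  -1001(✓)  -1010  -1100(✓)  -1101(✓)  -1111(✓)  0-001(✓)  0-010  0-101(✓)  00-01(✓)  00-10  000-0(✓)  000-1(✓)  0000-(✓)  0001-(✓)  01-01(✓)  011-1(✓)  0110-(✓)  1-100(✓)  1-101(✓)  1-110(✓)  1-111(✓)  10-11  101-0(✓)  101-1(✓)  1010-(✓)  1011-(✓)  11-00(✓)  11-01(✓)  11-10(✓)  110-0(✓)  1100-(✓)  111-0(✓)  111-1(✓)  1110-(✓)  1111-(✓)
size-2^2 implicants → --101  -1-01  -11-1  -110-  0--01  000--  1-1-0(✓)  1-1-1(✓)  1-10-(✓)  1-11-(✓)  101--(✓)  11--0  11-0-  111--(✓)
size-2^3 implicants → 1-1--
Unchecked terms (primes): --101, -0011, -0110, -1-01, -1010, -11-1, -110-, 0--01, 0-010, 00-10, 000--, 1-1--, 10-11, 11--0, 11-0-
Minterm coverage:
  m0 ⊆ 000-- [E]
  m1 ⊆ 0--01,000--
  m2 ⊆ 0-010,00-10,000--
  m3 ⊆ -0011,000--
  m6 ⊆ -0110,00-10
  m9 ⊆ -1-01,0--01
  m10 ⊆ -1010,0-010
  m13 ⊆ --101,-1-01,-11-1,-110-,0--01
  m15 ⊆ -11-1 [E]
  m19 ⊆ -0011,10-11
  m20 ⊆ 1-1-- [E]
  m21 ⊆ --101,1-1--
  m23 ⊆ 1-1--,10-11
  m24 ⊆ 11--0,11-0-
  m25 ⊆ -1-01,11-0-
  m26 ⊆ -1010,11--0
  m28 ⊆ -110-,1-1--,11--0,11-0-
  m29 ⊆ --101,-1-01,-11-1,-110-,1-1--,11-0-
  m30 ⊆ 1-1--,11--0
  m31 ⊆ -11-1,1-1--
E = {-11-1, 000--, 1-1--}

3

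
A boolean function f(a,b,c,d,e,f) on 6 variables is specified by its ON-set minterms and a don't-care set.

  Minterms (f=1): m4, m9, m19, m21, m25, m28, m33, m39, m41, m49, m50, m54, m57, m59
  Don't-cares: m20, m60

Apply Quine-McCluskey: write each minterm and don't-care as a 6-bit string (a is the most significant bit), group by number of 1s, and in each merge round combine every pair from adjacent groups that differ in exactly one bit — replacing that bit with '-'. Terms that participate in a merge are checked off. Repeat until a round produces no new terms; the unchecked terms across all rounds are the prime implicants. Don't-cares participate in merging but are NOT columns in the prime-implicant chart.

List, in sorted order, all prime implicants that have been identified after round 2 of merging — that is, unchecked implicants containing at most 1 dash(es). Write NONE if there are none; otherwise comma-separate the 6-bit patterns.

[col 0] 000100*, 001001*, 010011, 010100*, 010101*, 011001*, 011100*, 100001*, 100111, 101001*, 110001*, 110010*, 110110*, 111001*, 111011*, 111100*
[col 1] -01001*, -11001*, -11100, 0-0100, 0-1001*, 01-100, 01010-, 1-0001*, 1-1001*, 10-001*, 11-001*, 110-10, 1110-1
[col 2] --1001, 1--001
Prime implicants: --1001, -11100, 0-0100, 01-100, 010011, 01010-, 1--001, 100111, 110-10, 1110-1

-11100, 0-0100, 01-100, 010011, 01010-, 100111, 110-10, 1110-1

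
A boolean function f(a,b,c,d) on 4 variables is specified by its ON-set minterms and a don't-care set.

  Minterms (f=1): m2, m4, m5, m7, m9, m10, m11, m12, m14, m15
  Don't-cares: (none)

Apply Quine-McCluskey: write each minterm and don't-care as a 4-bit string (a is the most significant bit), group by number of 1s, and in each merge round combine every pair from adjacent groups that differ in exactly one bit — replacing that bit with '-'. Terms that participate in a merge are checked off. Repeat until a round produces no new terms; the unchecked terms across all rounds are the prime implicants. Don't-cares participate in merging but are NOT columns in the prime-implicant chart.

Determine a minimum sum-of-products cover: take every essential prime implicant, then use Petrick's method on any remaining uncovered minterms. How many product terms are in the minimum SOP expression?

[col 0] 0010*, 0100*, 0101*, 0111*, 1001*, 1010*, 1011*, 1100*, 1110*, 1111*
[col 1] -010, -100, -111, 01-1, 010-, 1-10*, 1-11*, 10-1, 101-*, 11-0, 111-*
[col 2] 1-1-
Prime implicants: -010, -100, -111, 01-1, 010-, 1-1-, 10-1, 11-0
PI chart (minterm → PIs covering it):
  2 | -010  (sole → essential)
  4 | -100,010-
  5 | 01-1,010-
  7 | -111,01-1
  9 | 10-1  (sole → essential)
  10 | -010,1-1-
  11 | 1-1-,10-1
  12 | -100,11-0
  14 | 1-1-,11-0
  15 | -111,1-1-
Essential prime implicants: -010, 10-1
Petrick residual → -100, 01-1, 1-1-
Minimum SOP uses 5 PIs: b'cd' + bc'd' + a'bd + ac + ab'd

5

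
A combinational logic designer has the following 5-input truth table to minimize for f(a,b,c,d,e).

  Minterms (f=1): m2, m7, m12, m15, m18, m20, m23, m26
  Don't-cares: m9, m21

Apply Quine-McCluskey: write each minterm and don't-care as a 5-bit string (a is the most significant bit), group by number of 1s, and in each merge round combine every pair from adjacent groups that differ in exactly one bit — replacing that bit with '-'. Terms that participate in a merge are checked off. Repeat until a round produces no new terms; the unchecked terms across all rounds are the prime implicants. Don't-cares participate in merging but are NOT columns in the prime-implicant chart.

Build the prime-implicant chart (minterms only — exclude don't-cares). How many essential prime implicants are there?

Round 0: 00010✓ 00111✓ 01001 01100 01111✓ 10010✓ 10100✓ 10101✓ 10111✓ 11010✓
Round 1: -0010 -0111 0-111 1-010 101-1 1010-
PIs = {-0010, -0111, 0-111, 01001, 01100, 1-010, 101-1, 1010-}
Coverage chart:
  m2: -0010 ←essential
  m7: -0111,0-111
  m12: 01100 ←essential
  m15: 0-111 ←essential
  m18: -0010,1-010
  m20: 1010- ←essential
  m23: -0111,101-1
  m26: 1-010 ←essential
Essential: -0010, 0-111, 01100, 1-010, 1010-

5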